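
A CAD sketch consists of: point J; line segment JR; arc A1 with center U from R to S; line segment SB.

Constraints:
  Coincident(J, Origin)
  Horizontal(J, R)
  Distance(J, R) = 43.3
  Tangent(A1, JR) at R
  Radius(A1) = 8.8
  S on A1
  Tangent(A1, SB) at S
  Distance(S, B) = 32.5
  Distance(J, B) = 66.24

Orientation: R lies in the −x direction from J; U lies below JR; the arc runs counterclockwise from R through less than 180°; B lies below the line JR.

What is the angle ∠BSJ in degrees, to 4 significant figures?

99.01°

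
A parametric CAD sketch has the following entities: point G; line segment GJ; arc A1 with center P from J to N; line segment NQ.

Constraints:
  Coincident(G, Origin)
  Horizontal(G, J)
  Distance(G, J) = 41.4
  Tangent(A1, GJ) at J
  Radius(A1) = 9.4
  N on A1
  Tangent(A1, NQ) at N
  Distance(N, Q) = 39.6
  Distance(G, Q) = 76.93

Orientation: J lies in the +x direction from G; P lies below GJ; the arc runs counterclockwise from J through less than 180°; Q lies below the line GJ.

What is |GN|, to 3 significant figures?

38.4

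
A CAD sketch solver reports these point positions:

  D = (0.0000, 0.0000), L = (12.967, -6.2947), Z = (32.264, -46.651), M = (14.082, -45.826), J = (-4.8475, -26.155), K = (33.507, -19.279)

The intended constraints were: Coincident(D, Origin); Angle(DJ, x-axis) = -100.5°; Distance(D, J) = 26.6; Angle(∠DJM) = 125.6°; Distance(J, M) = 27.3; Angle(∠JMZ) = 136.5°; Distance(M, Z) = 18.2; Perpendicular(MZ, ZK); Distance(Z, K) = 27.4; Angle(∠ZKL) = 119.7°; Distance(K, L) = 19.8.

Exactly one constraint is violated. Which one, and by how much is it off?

Distance(K, L) = 19.8 — off by 4.50.

D = (0.00, 0.00) ✓; DJ at -100.5° ✓; |DJ| = 26.60 ✓; ∠DJM = 125.6° ✓; |JM| = 27.30 ✓; ∠JMZ = 136.5° ✓; |MZ| = 18.20 ✓; ∠(MZ, ZK) = 90.00° ✓; |ZK| = 27.40 ✓; ∠ZKL = 119.7° ✓; |KL| = 24.30 ✗.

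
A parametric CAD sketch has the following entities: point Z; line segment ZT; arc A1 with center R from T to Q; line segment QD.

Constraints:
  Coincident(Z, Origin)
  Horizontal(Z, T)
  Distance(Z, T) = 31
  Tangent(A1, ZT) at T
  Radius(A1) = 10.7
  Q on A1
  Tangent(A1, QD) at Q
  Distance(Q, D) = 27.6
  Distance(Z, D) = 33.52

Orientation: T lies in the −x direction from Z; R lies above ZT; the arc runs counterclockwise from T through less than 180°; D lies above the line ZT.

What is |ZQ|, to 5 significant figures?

22.134

Checks: |ZT| = 31.00 ✓; |RQ| = 10.70 ✓; ∠(RQ, QD) = 90.00° ✓; |QD| = 27.60 ✓; |ZD| = 33.52 ✓.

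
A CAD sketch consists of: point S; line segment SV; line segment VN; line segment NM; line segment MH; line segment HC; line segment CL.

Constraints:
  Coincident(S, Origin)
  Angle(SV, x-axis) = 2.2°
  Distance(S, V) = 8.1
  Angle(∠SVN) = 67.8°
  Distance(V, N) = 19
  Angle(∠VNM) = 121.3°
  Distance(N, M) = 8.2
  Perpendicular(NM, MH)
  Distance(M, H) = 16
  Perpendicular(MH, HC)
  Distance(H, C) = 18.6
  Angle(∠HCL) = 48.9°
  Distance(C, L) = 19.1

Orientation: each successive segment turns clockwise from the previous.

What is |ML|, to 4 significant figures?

6.254

S is at the origin; SV runs at 2.2° with length 8.1, so V = (8.094, 0.3109). ∠SVN = 67.8° gives VN at -110.0° from the x-axis; with |VN| = 19.0, N = (1.596, -17.54). ∠VNM = 121.3° gives NM at -168.7° from the x-axis; with |NM| = 8.2, M = (-6.445, -19.15). The perpendicularity gives MH at right angles to NM, so MH runs at 101.3°; with |MH| = 16.0, H = (-9.581, -3.460). MH ⟂ HC, so HC runs at 11.30°; with |HC| = 18.6, C = (8.659, 0.1845). ∠HCL = 48.9° gives CL at -119.8° from the x-axis; with |CL| = 19.1, L = (-0.8333, -16.39). Then |ML| = |L − M| = 6.254.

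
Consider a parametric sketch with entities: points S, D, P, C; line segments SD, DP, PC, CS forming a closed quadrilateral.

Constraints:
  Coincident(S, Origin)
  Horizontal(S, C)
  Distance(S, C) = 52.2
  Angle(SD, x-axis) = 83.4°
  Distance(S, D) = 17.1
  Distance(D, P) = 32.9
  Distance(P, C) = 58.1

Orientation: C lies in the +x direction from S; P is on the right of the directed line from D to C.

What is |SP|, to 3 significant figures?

15.9

S is at the origin; S and C share the same y with |SC| = 52.2 and C in +x, so C = (52.2, 0). SD runs at 83.4° with |SD| = 17.1, so D = (1.97, 17.0). P is determined by |DP| = 32.9 and |PC| = 58.1 together: it lies at the intersection of circle(D, 32.9) and circle(C, 58.1). With |DC| = 53.0, the foot of the radical line on DC is 4.89 from D and the perpendicular offset is √(32.9² − 4.89²) = 32.5. Taking the right-of-DC solution: P = (-3.82, -15.4).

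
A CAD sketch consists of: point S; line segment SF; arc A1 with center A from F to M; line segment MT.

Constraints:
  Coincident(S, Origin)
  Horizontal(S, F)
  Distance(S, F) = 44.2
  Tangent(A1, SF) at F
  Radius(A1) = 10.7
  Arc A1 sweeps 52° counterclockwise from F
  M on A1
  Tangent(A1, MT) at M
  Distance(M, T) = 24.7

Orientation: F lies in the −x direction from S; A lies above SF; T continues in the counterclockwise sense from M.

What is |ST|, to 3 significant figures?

31.3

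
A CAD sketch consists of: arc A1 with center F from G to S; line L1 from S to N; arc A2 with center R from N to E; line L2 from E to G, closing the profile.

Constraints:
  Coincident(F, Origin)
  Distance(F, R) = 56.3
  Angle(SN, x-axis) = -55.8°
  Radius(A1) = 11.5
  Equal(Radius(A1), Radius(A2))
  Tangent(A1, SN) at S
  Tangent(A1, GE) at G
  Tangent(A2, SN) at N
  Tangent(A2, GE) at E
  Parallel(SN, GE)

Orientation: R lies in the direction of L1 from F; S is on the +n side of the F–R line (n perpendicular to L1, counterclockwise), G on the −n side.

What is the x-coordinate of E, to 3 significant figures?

22.1

Tangency of A1 to both parallel lines with radius 11.5 puts S and G at F ± 11.5·n: S = (9.51, 6.46), G = (-9.51, -6.46). Equal radii place N and E the same way about R: N = R + 11.5·n = (41.2, -40.1), E = R − 11.5·n = (22.1, -53.0). So E.x = 22.1.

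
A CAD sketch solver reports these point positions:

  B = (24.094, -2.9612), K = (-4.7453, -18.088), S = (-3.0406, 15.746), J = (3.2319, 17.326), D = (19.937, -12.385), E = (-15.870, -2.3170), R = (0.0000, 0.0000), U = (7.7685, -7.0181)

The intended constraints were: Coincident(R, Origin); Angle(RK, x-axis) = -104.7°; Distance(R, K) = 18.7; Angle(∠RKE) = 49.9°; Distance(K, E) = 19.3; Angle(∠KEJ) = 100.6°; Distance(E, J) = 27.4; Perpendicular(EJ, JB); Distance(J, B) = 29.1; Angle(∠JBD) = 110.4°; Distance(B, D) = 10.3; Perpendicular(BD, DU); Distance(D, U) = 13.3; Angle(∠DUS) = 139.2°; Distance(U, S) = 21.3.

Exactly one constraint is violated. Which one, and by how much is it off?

Distance(U, S) = 21.3 — off by 3.90.

R = (0.00, 0.00) ✓; RK at -104.7° ✓; |RK| = 18.70 ✓; ∠RKE = 49.90° ✓; |KE| = 19.30 ✓; ∠KEJ = 100.6° ✓; |EJ| = 27.40 ✓; ∠(EJ, JB) = 90.00° ✓; |JB| = 29.10 ✓; ∠JBD = 110.4° ✓; |BD| = 10.30 ✓; ∠(BD, DU) = 90.00° ✓; |DU| = 13.30 ✓; ∠DUS = 139.2° ✓; |US| = 25.20 ✗.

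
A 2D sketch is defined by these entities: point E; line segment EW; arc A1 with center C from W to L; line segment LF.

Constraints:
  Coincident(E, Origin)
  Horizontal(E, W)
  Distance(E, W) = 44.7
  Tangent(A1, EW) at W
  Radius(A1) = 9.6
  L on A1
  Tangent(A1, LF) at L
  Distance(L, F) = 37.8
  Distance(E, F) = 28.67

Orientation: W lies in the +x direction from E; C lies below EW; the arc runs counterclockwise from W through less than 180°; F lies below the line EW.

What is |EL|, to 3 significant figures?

38.5

E is at the origin; E and W share the same y with |EW| = 44.7 and W on the +x side, so W = (44.7, 0.00). Tangency of A1 to EW means the radius CW is perpendicular to EW, so C = W + (0, -9.6) = (44.7, -9.60). Since CL ⟂ LF (tangency), |CF| = √(9.6² + 37.8²) = 39.0 regardless of where L sits on A1. So F lies on both circle(E, 28.67) and circle(C, 39.0); the below-EW intersection is F = (9.77, -27.0). L is the foot of the tangent from F: L = (38.4, -2.32).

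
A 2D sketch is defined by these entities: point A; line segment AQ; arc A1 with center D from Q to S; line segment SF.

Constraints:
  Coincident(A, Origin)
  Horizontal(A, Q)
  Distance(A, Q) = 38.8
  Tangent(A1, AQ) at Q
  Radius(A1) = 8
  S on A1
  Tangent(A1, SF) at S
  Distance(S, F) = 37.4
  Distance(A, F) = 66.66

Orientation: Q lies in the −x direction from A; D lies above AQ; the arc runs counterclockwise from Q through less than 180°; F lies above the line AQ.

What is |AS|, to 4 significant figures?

33.86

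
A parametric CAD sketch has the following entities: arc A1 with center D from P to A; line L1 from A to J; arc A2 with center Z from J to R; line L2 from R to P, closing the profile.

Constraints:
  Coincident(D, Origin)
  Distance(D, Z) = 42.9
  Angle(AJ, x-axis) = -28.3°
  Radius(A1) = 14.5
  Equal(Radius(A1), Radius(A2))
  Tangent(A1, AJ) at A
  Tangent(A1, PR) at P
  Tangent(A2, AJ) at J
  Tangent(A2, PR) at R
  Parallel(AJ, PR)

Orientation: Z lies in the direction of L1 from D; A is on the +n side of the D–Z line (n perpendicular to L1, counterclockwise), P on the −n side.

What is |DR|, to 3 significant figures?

45.3

Tangency of A1 to both parallel lines with radius 14.5 puts A and P at D ± 14.5·n: A = (6.87, 12.8), P = (-6.87, -12.8). Equal radii place J and R the same way about Z: J = Z + 14.5·n = (44.6, -7.57), R = Z − 14.5·n = (30.9, -33.1). Then |DR| = |R − D| = 45.3.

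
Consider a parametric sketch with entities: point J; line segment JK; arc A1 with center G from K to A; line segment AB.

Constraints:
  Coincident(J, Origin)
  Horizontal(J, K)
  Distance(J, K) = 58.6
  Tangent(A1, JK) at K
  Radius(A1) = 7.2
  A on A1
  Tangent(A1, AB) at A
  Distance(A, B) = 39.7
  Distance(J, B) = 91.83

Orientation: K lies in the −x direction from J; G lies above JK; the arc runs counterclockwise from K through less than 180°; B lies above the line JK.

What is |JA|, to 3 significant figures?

55.2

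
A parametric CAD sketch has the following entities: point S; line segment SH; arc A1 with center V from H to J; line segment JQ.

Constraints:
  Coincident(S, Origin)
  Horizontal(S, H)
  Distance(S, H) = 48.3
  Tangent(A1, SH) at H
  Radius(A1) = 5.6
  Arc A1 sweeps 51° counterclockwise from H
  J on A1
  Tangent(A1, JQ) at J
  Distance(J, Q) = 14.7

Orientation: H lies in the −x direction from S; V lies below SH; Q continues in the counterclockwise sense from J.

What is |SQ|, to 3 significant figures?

63.4

S is at the origin; S and H share the same y with |SH| = 48.3 and H on the −x side, so H = (-48.3, 0.00). Since A1 is tangent to SH there, VH ⟂ SH, so V = H + (0, -5.6) = (-48.3, -5.60). On A1, H sits at bearing 90° from V; a 51° counterclockwise sweep puts J at bearing 141°, so J = V + 5.6·(cos 141°, sin 141°) = (-52.7, -2.08). A1 meets JQ tangentially, so VJ is at right angles to JQ, so JQ runs along (−sin 141°, cos 141°); with |JQ| = 14.7, Q = (-61.9, -13.5). Then |SQ| = |Q − S| = 63.4.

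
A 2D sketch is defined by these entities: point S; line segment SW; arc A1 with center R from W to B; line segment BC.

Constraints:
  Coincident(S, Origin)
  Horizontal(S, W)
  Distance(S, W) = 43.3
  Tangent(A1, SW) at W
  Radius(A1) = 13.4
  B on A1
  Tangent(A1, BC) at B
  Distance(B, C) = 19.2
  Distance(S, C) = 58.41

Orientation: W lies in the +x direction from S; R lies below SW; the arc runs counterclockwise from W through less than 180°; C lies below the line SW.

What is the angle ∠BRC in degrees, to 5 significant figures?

55.088°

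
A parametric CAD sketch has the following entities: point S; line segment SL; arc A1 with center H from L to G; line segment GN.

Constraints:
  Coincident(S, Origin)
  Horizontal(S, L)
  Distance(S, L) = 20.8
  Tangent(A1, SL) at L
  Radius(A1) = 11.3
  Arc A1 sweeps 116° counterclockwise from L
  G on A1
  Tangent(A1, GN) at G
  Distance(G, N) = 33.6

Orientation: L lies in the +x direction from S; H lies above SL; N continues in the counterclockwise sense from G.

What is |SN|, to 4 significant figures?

49.21

S is at the origin; SL is horizontal with |SL| = 20.8 and L on the +x side, so L = (20.80, 0.000). The tangent condition forces HL to be normal to SL, so H = L + (0, 11.3) = (20.80, 11.30). On A1, L sits at bearing -90° from H; a 116° counterclockwise sweep puts G at bearing 26°, so G = H + 11.3·(cos 26°, sin 26°) = (30.96, 16.25). The tangent condition forces HG to be normal to GN, so GN runs along (−sin 26°, cos 26°); with |GN| = 33.6, N = (16.23, 46.45). Then |SN| = |N − S| = 49.21.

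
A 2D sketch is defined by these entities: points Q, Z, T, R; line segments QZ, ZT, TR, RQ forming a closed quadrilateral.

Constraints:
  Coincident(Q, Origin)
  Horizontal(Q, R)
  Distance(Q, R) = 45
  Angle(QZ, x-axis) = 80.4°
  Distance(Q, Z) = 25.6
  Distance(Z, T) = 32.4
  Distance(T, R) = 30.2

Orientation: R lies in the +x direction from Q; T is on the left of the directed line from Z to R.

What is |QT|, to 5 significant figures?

46.561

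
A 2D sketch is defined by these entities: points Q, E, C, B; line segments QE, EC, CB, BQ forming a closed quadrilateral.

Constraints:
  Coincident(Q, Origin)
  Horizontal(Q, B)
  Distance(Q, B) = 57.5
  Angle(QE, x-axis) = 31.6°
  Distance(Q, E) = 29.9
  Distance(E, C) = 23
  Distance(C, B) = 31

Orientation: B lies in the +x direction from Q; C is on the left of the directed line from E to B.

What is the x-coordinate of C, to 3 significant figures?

44.7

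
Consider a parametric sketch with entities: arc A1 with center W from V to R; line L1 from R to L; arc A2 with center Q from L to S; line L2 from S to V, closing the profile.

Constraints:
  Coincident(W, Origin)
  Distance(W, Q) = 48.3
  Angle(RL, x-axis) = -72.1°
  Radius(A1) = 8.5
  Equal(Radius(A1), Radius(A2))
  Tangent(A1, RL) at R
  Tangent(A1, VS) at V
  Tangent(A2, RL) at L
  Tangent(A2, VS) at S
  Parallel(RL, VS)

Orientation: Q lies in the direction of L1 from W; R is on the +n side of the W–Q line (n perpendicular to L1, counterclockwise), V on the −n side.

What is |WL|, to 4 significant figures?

49.04

Tangency of A1 to both parallel lines with radius 8.5 puts R and V at W ± 8.5·n: R = (8.089, 2.613), V = (-8.089, -2.613). Equal radii place L and S the same way about Q: L = Q + 8.5·n = (22.93, -43.35), S = Q − 8.5·n = (6.757, -48.57). Then |WL| = |L − W| = 49.04.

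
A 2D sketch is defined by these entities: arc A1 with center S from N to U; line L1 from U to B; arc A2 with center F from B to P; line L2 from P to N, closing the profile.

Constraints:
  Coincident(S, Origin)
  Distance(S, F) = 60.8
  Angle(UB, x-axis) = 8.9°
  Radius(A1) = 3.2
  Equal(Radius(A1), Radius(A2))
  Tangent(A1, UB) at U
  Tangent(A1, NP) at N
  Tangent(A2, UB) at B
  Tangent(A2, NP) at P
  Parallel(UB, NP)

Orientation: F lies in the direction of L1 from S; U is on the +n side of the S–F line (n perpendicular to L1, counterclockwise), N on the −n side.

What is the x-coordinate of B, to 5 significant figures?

59.573

Tangency of A1 to both parallel lines with radius 3.2 puts U and N at S ± 3.2·n: U = (-0.49507, 3.1615), N = (0.49507, -3.1615). Equal radii place B and P the same way about F: B = F + 3.2·n = (59.573, 12.568), P = F − 3.2·n = (60.563, 6.2449). So B.x = 59.573.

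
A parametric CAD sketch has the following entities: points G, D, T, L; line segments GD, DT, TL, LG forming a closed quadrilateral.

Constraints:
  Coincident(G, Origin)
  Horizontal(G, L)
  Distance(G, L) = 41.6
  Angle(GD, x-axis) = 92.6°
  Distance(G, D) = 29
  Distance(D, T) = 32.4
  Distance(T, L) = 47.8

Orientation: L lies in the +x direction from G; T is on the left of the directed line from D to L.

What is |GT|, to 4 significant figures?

52.62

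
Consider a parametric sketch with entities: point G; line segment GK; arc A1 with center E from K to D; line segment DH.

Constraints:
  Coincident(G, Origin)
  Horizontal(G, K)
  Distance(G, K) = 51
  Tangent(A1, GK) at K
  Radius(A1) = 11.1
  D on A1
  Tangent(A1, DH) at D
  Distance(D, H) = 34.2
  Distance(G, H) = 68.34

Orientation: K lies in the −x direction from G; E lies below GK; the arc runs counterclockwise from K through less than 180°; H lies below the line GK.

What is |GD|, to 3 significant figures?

63.2

G is at the origin; G and K share the same y with |GK| = 51.0 and K on the −x side, so K = (-51.0, 0.00). The tangent condition forces EK to be normal to GK, so E = K + (0, -11.1) = (-51.0, -11.1). Since ED ⟂ DH (tangency), |EH| = √(11.1² + 34.2²) = 36.0 regardless of where D sits on A1. So H lies on both circle(G, 68.34) and circle(E, 36.0); the below-GK intersection is H = (-49.6, -47.0). D is the foot of the tangent from H: D = (-61.4, -14.9).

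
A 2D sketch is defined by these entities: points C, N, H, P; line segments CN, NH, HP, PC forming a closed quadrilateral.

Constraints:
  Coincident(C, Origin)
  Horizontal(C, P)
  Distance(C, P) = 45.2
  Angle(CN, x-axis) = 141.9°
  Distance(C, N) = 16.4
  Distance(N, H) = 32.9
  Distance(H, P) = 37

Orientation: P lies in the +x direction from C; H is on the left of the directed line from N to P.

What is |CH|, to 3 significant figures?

29.3

Checks: C.y = 0.00, P.y = 0.00 ✓; |NH| = 32.90 ✓; |HP| = 37.00 ✓.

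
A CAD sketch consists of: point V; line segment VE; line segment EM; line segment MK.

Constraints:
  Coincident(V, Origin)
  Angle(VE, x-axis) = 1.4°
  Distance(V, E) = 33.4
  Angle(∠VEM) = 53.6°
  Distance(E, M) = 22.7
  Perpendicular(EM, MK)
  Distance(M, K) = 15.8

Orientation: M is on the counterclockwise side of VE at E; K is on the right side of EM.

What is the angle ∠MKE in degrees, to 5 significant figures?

55.161°

V is at the origin; VE runs at 1.4° with length 33.4, so E = 33.4·(cos 1.4°, sin 1.4°) = (33.390, 0.81603). ∠VEM = 53.6°, so EM runs at 1.4° + (180° − 53.6°) = 127.80° from the x-axis; with |EM| = 22.7, M = E + 22.7·(cos 127.80°, sin 127.80°) = (19.477, 18.753). EM is perpendicular to MK; with |MK| = 15.8 on the right of EM, K = M + 15.8·(0.79016, 0.61291) = (31.961, 28.436). Then cos ∠MKE = KM·KE / (|KM||KE|), giving 55.161°.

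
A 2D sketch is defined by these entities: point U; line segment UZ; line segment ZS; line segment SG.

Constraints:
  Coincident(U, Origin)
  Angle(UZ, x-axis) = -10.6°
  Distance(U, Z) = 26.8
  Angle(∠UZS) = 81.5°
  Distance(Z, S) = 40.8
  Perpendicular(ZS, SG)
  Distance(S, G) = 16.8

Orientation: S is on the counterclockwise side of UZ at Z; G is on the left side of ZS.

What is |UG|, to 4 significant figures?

38.10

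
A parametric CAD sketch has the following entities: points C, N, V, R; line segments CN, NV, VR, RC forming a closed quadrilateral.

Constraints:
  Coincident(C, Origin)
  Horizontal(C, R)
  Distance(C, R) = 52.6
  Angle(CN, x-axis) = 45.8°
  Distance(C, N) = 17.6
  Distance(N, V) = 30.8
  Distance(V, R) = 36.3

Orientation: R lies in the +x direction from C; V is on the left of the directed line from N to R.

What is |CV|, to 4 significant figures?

48.34

C is at the origin; C and R share the same y with |CR| = 52.6 and R in +x, so R = (52.6, 0). CN runs at 45.8° with |CN| = 17.6, so N = (12.27, 12.62). V is determined by |NV| = 30.8 and |VR| = 36.3 together: it lies at the intersection of circle(N, 30.8) and circle(R, 36.3). With |NR| = 42.26, the foot of the radical line on NR is 16.76 from N and the perpendicular offset is √(30.8² − 16.76²) = 25.84. Taking the left-of-NR solution: V = (35.98, 32.27).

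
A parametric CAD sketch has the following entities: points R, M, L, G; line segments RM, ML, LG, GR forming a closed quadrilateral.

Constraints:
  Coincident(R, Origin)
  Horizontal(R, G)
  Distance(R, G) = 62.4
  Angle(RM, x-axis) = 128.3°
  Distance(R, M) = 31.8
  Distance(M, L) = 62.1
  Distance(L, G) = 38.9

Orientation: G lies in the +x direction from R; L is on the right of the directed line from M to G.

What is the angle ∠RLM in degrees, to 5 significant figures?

10.561°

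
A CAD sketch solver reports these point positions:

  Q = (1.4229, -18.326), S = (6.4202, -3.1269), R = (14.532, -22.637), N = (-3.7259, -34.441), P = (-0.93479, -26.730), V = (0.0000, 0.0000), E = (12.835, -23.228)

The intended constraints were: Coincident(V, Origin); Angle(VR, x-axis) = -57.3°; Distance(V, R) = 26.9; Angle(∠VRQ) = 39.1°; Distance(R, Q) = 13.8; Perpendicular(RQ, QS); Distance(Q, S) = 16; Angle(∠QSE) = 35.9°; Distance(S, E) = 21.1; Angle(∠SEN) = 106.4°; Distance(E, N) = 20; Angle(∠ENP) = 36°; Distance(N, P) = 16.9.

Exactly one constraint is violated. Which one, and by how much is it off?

Distance(N, P) = 16.9 — off by 8.70.

V = (0.00, 0.00) ✓; VR at -57.30° ✓; |VR| = 26.90 ✓; ∠VRQ = 39.10° ✓; |RQ| = 13.80 ✓; ∠(RQ, QS) = 90.00° ✓; |QS| = 16.00 ✓; ∠QSE = 35.90° ✓; |SE| = 21.10 ✓; ∠SEN = 106.4° ✓; |EN| = 20.00 ✓; ∠ENP = 36.00° ✓; |NP| = 8.201 ✗.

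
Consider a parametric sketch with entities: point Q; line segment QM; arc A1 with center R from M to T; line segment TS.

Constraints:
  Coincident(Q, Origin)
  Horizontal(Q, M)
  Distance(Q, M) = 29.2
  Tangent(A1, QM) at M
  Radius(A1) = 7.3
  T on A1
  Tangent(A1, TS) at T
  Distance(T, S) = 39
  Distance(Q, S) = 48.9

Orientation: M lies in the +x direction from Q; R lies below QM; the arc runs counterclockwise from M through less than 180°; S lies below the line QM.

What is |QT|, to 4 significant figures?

22.90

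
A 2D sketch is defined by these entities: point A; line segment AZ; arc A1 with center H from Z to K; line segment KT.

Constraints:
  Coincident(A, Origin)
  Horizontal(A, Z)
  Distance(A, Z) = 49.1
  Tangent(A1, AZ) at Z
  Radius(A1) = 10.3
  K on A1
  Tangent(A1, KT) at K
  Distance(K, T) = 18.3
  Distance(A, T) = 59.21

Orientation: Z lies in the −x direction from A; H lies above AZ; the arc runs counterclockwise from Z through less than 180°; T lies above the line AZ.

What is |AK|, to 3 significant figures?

43.4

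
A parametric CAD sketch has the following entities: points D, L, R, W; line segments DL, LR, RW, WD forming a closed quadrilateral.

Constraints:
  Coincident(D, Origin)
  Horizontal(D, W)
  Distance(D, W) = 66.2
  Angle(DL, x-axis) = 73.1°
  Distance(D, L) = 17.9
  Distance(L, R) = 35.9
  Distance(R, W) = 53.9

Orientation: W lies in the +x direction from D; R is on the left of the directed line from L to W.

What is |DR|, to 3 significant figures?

52.1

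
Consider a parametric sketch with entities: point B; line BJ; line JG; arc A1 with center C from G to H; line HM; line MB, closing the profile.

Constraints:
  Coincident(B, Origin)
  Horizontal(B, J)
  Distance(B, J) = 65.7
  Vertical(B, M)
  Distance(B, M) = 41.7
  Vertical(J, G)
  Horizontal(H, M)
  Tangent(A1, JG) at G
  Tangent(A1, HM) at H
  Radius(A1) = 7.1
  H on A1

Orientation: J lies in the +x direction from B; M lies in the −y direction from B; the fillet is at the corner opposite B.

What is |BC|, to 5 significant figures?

68.052

BM is vertical with |BM| = 41.7 and M on the −y side, so M = (0.0000, -41.700). The virtual corner opposite B is at (65.700, -41.700). Since A1 is tangent to JG there, CG ⟂ JG and the tangent condition forces CH to be normal to HM, with radius 7.1, so the center C sits 7.1 in from both sides at C = (58.600, -34.600). Then |BC| = |C − B| = 68.052.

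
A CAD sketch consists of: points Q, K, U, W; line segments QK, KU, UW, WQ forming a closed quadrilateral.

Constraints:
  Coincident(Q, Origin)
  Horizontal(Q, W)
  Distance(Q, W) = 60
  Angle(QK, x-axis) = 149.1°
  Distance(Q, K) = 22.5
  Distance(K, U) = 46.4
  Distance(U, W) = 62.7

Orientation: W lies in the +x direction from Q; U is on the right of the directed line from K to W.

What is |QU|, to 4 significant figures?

28.78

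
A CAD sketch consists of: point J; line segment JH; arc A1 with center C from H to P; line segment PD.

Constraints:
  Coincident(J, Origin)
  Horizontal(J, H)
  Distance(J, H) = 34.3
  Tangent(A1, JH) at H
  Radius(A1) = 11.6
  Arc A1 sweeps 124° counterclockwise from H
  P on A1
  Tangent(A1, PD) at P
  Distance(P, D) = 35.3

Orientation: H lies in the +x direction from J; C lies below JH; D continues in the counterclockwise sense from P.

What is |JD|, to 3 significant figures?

64.9

J is at the origin; J and H share the same y with |JH| = 34.3 and H on the +x side, so H = (34.3, 0.00). Tangency of A1 to JH means the radius CH is perpendicular to JH, so C = H + (0, -11.6) = (34.3, -11.6). On A1, H sits at bearing 90° from C; a 124° counterclockwise sweep puts P at bearing 214°, so P = C + 11.6·(cos 214°, sin 214°) = (24.7, -18.1). Tangency of A1 to PD means the radius CP is perpendicular to PD, so PD runs along (−sin 214°, cos 214°); with |PD| = 35.3, D = (44.4, -47.4). Then |JD| = |D − J| = 64.9.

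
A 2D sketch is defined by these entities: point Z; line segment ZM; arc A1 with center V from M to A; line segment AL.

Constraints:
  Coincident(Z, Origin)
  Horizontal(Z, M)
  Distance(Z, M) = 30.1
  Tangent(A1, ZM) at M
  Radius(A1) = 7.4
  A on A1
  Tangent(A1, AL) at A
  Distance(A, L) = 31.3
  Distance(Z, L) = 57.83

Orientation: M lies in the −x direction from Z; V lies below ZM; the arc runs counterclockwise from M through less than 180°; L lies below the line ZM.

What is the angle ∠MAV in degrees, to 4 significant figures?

52.73°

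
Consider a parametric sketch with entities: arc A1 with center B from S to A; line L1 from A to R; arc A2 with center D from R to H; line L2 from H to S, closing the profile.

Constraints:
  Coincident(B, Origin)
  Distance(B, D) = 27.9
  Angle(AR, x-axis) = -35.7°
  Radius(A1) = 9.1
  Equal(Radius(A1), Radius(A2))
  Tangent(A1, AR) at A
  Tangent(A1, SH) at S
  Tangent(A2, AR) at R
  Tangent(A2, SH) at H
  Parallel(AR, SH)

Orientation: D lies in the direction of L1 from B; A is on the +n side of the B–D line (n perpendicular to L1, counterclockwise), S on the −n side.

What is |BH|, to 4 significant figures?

29.35

The slot axis is L1's direction at -35.7°, so u = (cos -35.7°, sin -35.7°) = (0.8121, -0.5835) and n = (−sin -35.7°, cos -35.7°) = (0.5835, 0.8121). B is at the origin and D lies 27.9 along u from B, so D = 27.9·u = (22.66, -16.28). Tangency of A1 to both parallel lines with radius 9.1 puts A and S at B ± 9.1·n: A = (5.310, 7.390), S = (-5.310, -7.390). Equal radii place R and H the same way about D: R = D + 9.1·n = (27.97, -8.891), H = D − 9.1·n = (17.35, -23.67). Then |BH| = |H − B| = 29.35.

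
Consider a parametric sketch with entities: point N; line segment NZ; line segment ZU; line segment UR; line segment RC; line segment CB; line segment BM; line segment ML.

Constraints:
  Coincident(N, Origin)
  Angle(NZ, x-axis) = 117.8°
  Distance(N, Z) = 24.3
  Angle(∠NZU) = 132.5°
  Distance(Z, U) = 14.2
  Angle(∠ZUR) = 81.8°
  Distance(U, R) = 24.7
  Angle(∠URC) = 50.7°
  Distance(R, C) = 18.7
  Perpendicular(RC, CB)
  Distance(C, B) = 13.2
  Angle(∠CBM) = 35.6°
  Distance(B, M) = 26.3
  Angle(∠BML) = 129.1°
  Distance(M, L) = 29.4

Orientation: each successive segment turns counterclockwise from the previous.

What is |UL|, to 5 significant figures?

55.838

N is at the origin; NZ runs at 117.8° with length 24.3, so Z = (-11.333, 21.495). ∠NZU = 132.5° gives ZU at 165.30° from the x-axis; with |ZU| = 14.2, U = (-25.068, 25.099). ∠ZUR = 81.8° gives UR at -96.500° from the x-axis; with |UR| = 24.7, R = (-27.865, 0.55746). ∠URC = 50.7° gives RC at 32.800° from the x-axis; with |RC| = 18.7, C = (-12.146, 10.687). The perpendicularity gives CB at right angles to RC, so CB runs at 122.80°; with |CB| = 13.2, B = (-19.296, 21.783). ∠CBM = 35.6° gives BM at -92.800° from the x-axis; with |BM| = 26.3, M = (-20.581, -4.4857). ∠BML = 129.1° gives ML at -41.900° from the x-axis; with |ML| = 29.4, L = (1.3015, -24.120). Then |UL| = |L − U| = 55.838.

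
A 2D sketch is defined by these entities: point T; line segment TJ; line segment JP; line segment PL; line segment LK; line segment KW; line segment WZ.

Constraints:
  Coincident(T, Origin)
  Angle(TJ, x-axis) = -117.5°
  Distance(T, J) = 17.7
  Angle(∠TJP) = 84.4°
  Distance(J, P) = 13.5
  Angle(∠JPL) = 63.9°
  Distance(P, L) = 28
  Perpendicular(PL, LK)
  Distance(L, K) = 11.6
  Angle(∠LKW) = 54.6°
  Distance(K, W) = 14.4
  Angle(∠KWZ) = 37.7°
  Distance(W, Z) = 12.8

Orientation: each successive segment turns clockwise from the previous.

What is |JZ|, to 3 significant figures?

24.9

T is at the origin; TJ runs at -117.5° with length 17.7, so J = (-8.17, -15.7). ∠TJP = 84.4° gives JP at 147° from the x-axis; with |JP| = 13.5, P = (-19.5, -8.33). ∠JPL = 63.9° gives PL at 30.8° from the x-axis; with |PL| = 28.0, L = (4.57, 6.01). The perpendicularity gives LK at right angles to PL, so LK runs at -59.2°; with |LK| = 11.6, K = (10.5, -3.95). ∠LKW = 54.6° gives KW at 175° from the x-axis; with |KW| = 14.4, W = (-3.85, -2.80). ∠KWZ = 37.7° gives WZ at 33.1° from the x-axis; with |WZ| = 12.8, Z = (6.88, 4.19). Then |JZ| = |Z − J| = 24.9.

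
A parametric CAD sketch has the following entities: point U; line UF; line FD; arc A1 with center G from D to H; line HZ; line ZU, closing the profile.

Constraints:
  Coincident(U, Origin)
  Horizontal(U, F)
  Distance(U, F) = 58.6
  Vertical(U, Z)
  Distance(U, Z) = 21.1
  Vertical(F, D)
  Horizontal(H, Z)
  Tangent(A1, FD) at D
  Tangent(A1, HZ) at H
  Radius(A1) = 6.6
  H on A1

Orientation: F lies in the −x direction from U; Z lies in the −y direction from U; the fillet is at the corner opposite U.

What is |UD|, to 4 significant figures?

60.37

U is at the origin; UF is horizontal with |UF| = 58.6 and F on the −x side, so F = (-58.60, 0.000). U and Z share the same x with |UZ| = 21.1 and Z on the −y side, so Z = (0.000, -21.10). The virtual corner opposite U is at (-58.60, -21.10). Tangency of A1 to FD means the radius GD is perpendicular to FD and tangency of A1 to HZ means the radius GH is perpendicular to HZ, with radius 6.6, so the center G sits 6.6 in from both sides at G = (-52.00, -14.50). That places the tangent points at D = (-58.60, -14.50) on FD and H = (-52.00, -21.10) on HZ. Then |UD| = |D − U| = 60.37.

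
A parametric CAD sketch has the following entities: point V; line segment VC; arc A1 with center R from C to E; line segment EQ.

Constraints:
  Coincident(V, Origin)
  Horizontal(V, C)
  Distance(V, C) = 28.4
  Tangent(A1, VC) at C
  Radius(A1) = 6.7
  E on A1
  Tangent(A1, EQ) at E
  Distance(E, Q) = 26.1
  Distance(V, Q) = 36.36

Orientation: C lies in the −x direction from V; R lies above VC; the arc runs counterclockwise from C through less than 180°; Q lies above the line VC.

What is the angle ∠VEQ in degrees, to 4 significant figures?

96.55°

V is at the origin; V and C share the same y with |VC| = 28.4 and C on the −x side, so C = (-28.40, 0.000). Since A1 is tangent to VC there, RC ⟂ VC, so R = C + (0, 6.7) = (-28.40, 6.700). Since RE ⟂ EQ (tangency), |RQ| = √(6.7² + 26.1²) = 26.95 regardless of where E sits on A1. So Q lies on both circle(V, 36.36) and circle(R, 26.95); the above-VC intersection is Q = (-18.03, 31.57). E is the foot of the tangent from Q: E = (-21.77, 5.741).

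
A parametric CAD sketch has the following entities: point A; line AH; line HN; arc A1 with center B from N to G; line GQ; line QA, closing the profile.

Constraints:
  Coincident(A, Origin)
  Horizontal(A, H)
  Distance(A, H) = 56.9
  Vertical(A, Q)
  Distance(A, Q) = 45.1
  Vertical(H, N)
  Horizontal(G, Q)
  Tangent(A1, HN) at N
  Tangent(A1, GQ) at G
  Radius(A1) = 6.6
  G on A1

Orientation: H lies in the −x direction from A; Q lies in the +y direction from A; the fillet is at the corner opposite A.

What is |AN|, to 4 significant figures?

68.70

A is at the origin; A and H share the same y with |AH| = 56.9 and H on the −x side, so H = (-56.90, 0.000). A and Q share the same x with |AQ| = 45.1 and Q on the +y side, so Q = (0.000, 45.10). The virtual corner opposite A is at (-56.90, 45.10). A1 meets HN tangentially, so BN is at right angles to HN and the tangent condition forces BG to be normal to GQ, with radius 6.6, so the center B sits 6.6 in from both sides at B = (-50.30, 38.50). That places the tangent points at N = (-56.90, 38.50) on HN and G = (-50.30, 45.10) on GQ. Then |AN| = |N − A| = 68.70.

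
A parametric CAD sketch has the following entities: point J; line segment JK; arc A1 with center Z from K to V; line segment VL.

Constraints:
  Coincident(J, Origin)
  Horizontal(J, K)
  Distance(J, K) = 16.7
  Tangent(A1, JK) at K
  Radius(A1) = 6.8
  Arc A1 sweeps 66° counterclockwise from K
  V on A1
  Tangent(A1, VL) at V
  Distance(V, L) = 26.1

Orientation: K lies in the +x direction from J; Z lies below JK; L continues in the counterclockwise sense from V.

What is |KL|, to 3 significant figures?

32.6

J is at the origin; J and K share the same y with |JK| = 16.7 and K on the +x side, so K = (16.7, 0.00). The tangent condition forces ZK to be normal to JK, so Z = K + (0, -6.8) = (16.7, -6.80). On A1, K sits at bearing 90° from Z; a 66° counterclockwise sweep puts V at bearing 156°, so V = Z + 6.8·(cos 156°, sin 156°) = (10.5, -4.03). The tangent condition forces ZV to be normal to VL, so VL runs along (−sin 156°, cos 156°); with |VL| = 26.1, L = (-0.128, -27.9). Then |KL| = |L − K| = 32.6.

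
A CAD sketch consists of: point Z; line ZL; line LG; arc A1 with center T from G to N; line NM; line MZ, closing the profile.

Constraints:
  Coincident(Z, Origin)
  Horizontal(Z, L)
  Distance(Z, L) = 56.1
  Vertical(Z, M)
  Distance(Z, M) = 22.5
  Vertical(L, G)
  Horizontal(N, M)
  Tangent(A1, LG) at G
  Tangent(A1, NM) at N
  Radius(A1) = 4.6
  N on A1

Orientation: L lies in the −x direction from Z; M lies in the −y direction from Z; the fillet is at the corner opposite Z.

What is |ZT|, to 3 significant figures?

54.5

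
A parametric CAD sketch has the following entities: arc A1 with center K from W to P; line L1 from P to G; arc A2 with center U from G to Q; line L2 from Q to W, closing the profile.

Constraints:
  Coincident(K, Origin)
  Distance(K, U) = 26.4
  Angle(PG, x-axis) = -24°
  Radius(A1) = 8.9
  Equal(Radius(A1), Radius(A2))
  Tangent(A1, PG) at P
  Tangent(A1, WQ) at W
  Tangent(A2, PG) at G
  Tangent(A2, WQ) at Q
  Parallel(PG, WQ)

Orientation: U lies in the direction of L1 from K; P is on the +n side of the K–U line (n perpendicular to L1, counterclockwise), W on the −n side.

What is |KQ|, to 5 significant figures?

27.860

Tangency of A1 to both parallel lines with radius 8.9 puts P and W at K ± 8.9·n: P = (3.6200, 8.1306), W = (-3.6200, -8.1306). Equal radii place G and Q the same way about U: G = U + 8.9·n = (27.738, -2.6073), Q = U − 8.9·n = (20.498, -18.868). Then |KQ| = |Q − K| = 27.860.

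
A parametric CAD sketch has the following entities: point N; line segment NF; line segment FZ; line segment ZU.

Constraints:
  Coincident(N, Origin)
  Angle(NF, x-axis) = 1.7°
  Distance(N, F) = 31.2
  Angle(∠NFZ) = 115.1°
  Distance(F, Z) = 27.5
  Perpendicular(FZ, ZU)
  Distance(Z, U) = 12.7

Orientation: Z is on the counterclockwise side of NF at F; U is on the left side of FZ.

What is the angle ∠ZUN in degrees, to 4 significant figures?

110.9°

N is at the origin; NF runs at 1.7° with length 31.2, so F = 31.2·(cos 1.7°, sin 1.7°) = (31.19, 0.9256). ∠NFZ = 115.1°, so FZ runs at 1.7° + (180° − 115.1°) = 66.60° from the x-axis; with |FZ| = 27.5, Z = F + 27.5·(cos 66.60°, sin 66.60°) = (42.11, 26.16). FZ ⟂ ZU; with |ZU| = 12.7 on the left of FZ, U = Z + 12.7·(-0.9178, 0.3971) = (30.45, 31.21). Then cos ∠ZUN = UZ·UN / (|UZ||UN|), giving 110.9°.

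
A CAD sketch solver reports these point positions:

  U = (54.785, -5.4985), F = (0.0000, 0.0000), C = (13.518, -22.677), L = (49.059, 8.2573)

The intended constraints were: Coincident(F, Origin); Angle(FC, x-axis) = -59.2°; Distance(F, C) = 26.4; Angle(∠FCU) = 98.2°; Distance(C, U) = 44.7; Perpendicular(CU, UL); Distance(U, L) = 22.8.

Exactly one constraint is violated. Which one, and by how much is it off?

Distance(U, L) = 22.8 — off by 7.90.

F = (0.00, 0.00) ✓; FC at -59.20° ✓; |FC| = 26.40 ✓; ∠FCU = 98.20° ✓; |CU| = 44.70 ✓; ∠(CU, UL) = 90.00° ✓; |UL| = 14.90 ✗.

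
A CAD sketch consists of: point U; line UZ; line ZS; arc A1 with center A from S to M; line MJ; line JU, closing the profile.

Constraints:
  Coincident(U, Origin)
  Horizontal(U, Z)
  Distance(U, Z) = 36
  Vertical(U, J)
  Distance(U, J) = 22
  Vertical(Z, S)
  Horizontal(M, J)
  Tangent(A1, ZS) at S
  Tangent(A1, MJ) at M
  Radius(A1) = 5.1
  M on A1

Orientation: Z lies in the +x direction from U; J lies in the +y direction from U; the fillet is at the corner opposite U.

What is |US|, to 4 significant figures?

39.77

U is at the origin; UZ is horizontal with |UZ| = 36.0 and Z on the +x side, so Z = (36.00, 0.000). U and J share the same x with |UJ| = 22.0 and J on the +y side, so J = (0.000, 22.00). The virtual corner opposite U is at (36.00, 22.00). The tangent condition forces AS to be normal to ZS and the tangent condition forces AM to be normal to MJ, with radius 5.1, so the center A sits 5.1 in from both sides at A = (30.90, 16.90). That places the tangent points at S = (36.00, 16.90) on ZS and M = (30.90, 22.00) on MJ. Then |US| = |S − U| = 39.77.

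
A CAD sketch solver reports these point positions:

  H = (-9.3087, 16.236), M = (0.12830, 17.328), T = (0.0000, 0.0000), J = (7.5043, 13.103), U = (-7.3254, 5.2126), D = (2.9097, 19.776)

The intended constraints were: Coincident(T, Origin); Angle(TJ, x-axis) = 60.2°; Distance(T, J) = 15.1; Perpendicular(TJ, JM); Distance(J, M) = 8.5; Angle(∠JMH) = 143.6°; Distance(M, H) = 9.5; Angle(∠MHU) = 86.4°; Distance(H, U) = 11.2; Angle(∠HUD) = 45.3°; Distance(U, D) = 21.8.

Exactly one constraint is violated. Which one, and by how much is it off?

Distance(U, D) = 21.8 — off by 4.00.

T = (0.00, 0.00) ✓; TJ at 60.20° ✓; |TJ| = 15.10 ✓; ∠(TJ, JM) = 90.00° ✓; |JM| = 8.500 ✓; ∠JMH = 143.6° ✓; |MH| = 9.500 ✓; ∠MHU = 86.40° ✓; |HU| = 11.20 ✓; ∠HUD = 45.30° ✓; |UD| = 17.80 ✗.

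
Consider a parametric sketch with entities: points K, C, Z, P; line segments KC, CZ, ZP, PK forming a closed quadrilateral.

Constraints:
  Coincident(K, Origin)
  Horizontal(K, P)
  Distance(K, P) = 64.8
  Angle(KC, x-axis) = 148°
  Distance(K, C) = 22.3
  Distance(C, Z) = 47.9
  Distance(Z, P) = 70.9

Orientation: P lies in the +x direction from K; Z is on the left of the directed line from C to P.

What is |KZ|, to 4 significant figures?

49.55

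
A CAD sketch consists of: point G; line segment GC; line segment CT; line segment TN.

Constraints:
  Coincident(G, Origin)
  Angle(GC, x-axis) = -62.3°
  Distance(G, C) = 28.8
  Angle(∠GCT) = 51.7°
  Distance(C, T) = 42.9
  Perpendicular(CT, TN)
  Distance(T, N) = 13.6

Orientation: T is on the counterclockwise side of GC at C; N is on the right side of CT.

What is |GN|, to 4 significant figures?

44.02

∠GCT = 51.7°, so CT runs at -62.3° + (180° − 51.7°) = 66.00° from the x-axis; with |CT| = 42.9, T = C + 42.9·(cos 66.00°, sin 66.00°) = (30.84, 13.69). The perpendicularity gives TN at right angles to CT; with |TN| = 13.6 on the right of CT, N = T + 13.6·(0.9135, -0.4067) = (43.26, 8.160). Then |GN| = |N − G| = 44.02.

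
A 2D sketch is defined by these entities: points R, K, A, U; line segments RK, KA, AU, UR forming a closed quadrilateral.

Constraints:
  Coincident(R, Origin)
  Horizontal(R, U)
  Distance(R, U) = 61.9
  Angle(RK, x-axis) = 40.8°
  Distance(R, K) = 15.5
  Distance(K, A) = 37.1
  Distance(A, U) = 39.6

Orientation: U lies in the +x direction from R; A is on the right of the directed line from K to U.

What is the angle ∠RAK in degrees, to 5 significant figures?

24.151°

Checks: RK at 40.80° ✓; |KA| = 37.10 ✓; |AU| = 39.60 ✓.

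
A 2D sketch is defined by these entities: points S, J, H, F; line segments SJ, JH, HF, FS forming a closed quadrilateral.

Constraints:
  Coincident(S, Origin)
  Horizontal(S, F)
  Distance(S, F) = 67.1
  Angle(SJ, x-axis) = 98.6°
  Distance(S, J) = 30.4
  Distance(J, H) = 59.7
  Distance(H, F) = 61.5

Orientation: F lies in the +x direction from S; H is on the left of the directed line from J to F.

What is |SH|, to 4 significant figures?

75.61

S is at the origin; SF is horizontal with |SF| = 67.1 and F in +x, so F = (67.1, 0). SJ runs at 98.6° with |SJ| = 30.4, so J = (-4.546, 30.06). H is determined by |JH| = 59.7 and |HF| = 61.5 together: it lies at the intersection of circle(J, 59.7) and circle(F, 61.5). With |JF| = 77.70, the foot of the radical line on JF is 37.44 from J and the perpendicular offset is √(59.7² − 37.44²) = 46.50. Taking the left-of-JF solution: H = (47.97, 58.45).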